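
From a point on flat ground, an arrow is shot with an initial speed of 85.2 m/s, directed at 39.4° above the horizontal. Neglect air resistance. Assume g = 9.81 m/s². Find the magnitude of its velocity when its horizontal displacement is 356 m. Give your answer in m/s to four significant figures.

65.85 m/s

Resolve: vₓ = 85.20 cos 39.4° = 65.84 m/s and v_y0 = 85.20 sin 39.4° = 54.08 m/s.
x = vₓ t ⇒ t = 356/65.84 = 5.407 s.
Vertical velocity there: v_y = v_y0 − g t = 54.08 − 9.81 × 5.407 = 1.033 m/s.
Speed: √(vₓ² + v_y²) = √(65.84² + 1.033²) = 65.85 m/s.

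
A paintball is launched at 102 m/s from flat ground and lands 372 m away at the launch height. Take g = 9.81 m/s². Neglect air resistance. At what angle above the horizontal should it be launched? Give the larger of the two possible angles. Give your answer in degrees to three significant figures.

79.7°

From R = (v₀²/g) sin 2θ: sin 2θ = 9.81 × 372 / 10404 = 0.3508.
2θ = 20.53° or 180° − 20.53° = 159.5°, so θ = 10.27° or 79.73°.
The larger angle is 79.73°.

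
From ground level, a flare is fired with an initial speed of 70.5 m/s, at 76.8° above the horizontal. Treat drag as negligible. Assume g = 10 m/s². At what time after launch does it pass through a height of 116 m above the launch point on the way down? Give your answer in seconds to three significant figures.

11.8 s

Horizontal component vₓ = 70.50 cos 76.8° = 16.10 m/s; vertical v_y0 = 70.50 sin 76.8° = 68.64 m/s.
Set y = v_y0 t − ½ g t² = 116: 5.000 t² − 68.64 t + 116 = 0.
Quadratic formula: t = (68.64 ± √2391.1) / 10.0 = (68.64 ± 48.90) / 10.0 → t = 1.974 s or 11.75 s.
The descending-branch root is 11.75 s.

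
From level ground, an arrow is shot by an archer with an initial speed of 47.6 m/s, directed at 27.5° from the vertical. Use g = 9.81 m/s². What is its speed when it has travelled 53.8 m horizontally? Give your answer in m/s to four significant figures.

vₓ = 47.60 sin 27.5° = 21.98 m/s; v_y0 = 47.60 cos 27.5° = 42.22 m/s.
Time to reach x = 53.8 m: t = x/vₓ = 53.8/21.98 = 2.448 s.
Vertical velocity there: v_y = v_y0 − g t = 42.22 − 9.81 × 2.448 = 18.21 m/s.
Speed: √(vₓ² + v_y²) = √(21.98² + 18.21²) = 28.54 m/s.

28.54 m/s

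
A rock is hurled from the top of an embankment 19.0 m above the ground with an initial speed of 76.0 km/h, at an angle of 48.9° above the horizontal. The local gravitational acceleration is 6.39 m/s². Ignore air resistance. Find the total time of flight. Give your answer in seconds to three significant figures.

5.97 s

Convert: 76.0 km/h = 76.0/3.6 = 21.11 m/s.
Components: vₓ = 21.11 cos 48.9° = 13.88 m/s, v_y0 = 21.11 sin 48.9° = 15.91 m/s.
Vertical motion (up positive, ground at y = 0): 3.195 t² − (15.91) t − 19.0 = 0, so t = (15.91 + √(15.91² + 2·6.39·19.0)) / 6.39 = (15.91 + 22.27) / 6.39 = 5.975 s.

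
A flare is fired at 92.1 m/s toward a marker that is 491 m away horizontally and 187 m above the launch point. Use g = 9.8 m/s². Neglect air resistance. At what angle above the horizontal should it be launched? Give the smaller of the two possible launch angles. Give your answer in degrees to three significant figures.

Trajectory: y = x tanθ − g x² (1 + tan²θ)/(2v₀²). With x = 491, y = 187, v₀ = 92.1, g = 9.80:
139.3 tan²θ − 491 tanθ + (326.3) = 0.
tanθ = [491 ± √(491² − 4 × 139.3 × (326.3))] / (2 × 139.3) = (491 ± 243.6) / 278.5, giving tanθ = 0.8883 or 2.637.
θ = 41.61° or 69.24°; the smaller is 41.61°.

41.6°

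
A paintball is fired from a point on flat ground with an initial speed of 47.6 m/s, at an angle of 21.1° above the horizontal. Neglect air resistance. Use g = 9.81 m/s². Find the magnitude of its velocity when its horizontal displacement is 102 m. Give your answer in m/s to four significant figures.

44.74 m/s

Horizontal component vₓ = 47.60 cos 21.1° = 44.41 m/s; vertical v_y0 = 47.60 sin 21.1° = 17.14 m/s.
x = vₓ t ⇒ t = 102/44.41 = 2.297 s.
Vertical velocity there: v_y = v_y0 − g t = 17.14 − 9.81 × 2.297 = −5.396 m/s.
Speed: √(vₓ² + v_y²) = √(44.41² + 5.396²) = 44.74 m/s.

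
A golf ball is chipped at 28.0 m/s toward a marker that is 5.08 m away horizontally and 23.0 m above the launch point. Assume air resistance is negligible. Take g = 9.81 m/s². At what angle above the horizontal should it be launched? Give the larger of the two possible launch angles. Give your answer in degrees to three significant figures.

87.8°

Trajectory: y = x tanθ − g x² (1 + tan²θ)/(2v₀²). With x = 5.08, y = 23.0, v₀ = 28.0, g = 9.81:
0.1615 tan²θ − 5.08 tanθ + (23.16) = 0.
tanθ = [5.08 ± √(5.08² − 4 × 0.1615 × (23.16))] / (2 × 0.1615) = (5.08 ± 3.294) / 0.3229, giving tanθ = 5.532 or 25.93.
θ = 79.75° or 87.79°; the larger is 87.79°.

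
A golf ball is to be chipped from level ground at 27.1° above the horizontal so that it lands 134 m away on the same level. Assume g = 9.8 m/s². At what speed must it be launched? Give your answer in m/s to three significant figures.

40.2 m/s

Level-ground range: R = v₀² sin(2θ)/g, so v₀ = √(gR / sin 2θ).
v₀ = √(9.80 × 134 / sin 54.20°) = √(1313 / 0.8111) = √1619.1 = 40.24 m/s.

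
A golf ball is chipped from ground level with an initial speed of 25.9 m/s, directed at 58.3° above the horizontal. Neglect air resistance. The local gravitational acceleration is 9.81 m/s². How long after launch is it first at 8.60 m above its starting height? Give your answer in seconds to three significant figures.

0.432 s

vₓ = 25.90 cos 58.3° = 13.61 m/s; v_y0 = 25.90 sin 58.3° = 22.04 m/s.
Height y(t) = 22.04 t − 4.905 t² = 8.60 gives 4.905 t² − 22.04 t + 8.60 = 0.
Quadratic formula: t = (22.04 ± √316.85) / 9.81 = (22.04 ± 17.80) / 9.81 → t = 0.4318 s or 4.061 s.
The first (ascending) time is 0.4318 s.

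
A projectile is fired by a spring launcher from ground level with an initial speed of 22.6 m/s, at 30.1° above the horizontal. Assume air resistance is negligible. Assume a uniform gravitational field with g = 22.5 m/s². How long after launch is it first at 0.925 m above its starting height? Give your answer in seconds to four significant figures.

0.08958 s

Components: vₓ = 22.60 cos 30.1° = 19.55 m/s, v_y0 = 22.60 sin 30.1° = 11.33 m/s.
Require v_y0 t − ½ g t² = 0.925, i.e. 11.25 t² − 11.33 t + 0.925 = 0.
t = [11.33 ± √(11.33² − 2·22.5·0.925)] / 22.5 = (11.33 ± 9.319) / 22.5, so t = 0.08958 s or t = 0.9179 s.
The first (ascending) time is 0.08958 s.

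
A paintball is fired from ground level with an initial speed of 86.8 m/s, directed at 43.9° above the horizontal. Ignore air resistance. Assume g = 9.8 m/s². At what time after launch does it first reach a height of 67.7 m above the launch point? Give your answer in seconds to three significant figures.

1.25 s

Components: vₓ = 86.80 cos 43.9° = 62.54 m/s, v_y0 = 86.80 sin 43.9° = 60.19 m/s.
Set y = v_y0 t − ½ g t² = 67.7: 4.900 t² − 60.19 t + 67.7 = 0.
Quadratic formula: t = (60.19 ± √2295.6) / 9.80 = (60.19 ± 47.91) / 9.80 → t = 1.253 s or 11.03 s.
The first (ascending) time is 1.253 s.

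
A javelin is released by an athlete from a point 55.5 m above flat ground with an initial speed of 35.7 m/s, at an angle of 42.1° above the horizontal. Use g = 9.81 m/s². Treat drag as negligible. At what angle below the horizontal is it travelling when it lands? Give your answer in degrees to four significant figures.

56.98°

vₓ = 35.70 cos 42.1° = 26.49 m/s; v_y0 = 35.70 sin 42.1° = 23.93 m/s.
With up positive and y = 0 at the ground: y(t) = 55.5 + (23.93) t − 4.905 t². Setting y = 0 and taking the positive root: t = [23.93 + √(23.93² + 2·9.81·55.5)] / 9.81 = (23.93 + 40.76) / 9.81 = 6.595 s.
At impact: v_y = v_y0 − g t = −40.76 m/s; vₓ = 26.49 m/s.
Angle below horizontal: arctan(|v_y|/vₓ) = arctan(40.76/26.49) = 56.98°.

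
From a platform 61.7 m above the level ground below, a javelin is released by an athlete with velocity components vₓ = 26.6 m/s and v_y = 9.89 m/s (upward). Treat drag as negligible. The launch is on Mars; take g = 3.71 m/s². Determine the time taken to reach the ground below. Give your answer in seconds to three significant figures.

Vertical motion (up positive, ground at y = 0): 1.855 t² − (9.890) t − 61.7 = 0, so t = (9.890 + √(9.890² + 2·3.71·61.7)) / 3.71 = (9.890 + 23.57) / 3.71 = 9.019 s.

9.02 s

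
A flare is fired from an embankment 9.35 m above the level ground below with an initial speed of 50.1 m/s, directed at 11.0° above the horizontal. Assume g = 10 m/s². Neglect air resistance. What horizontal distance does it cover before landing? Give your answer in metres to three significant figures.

129 m

Components: vₓ = 50.10 cos 11.0° = 49.18 m/s, v_y0 = 50.10 sin 11.0° = 9.560 m/s.
With up positive and y = 0 at the ground: y(t) = 9.35 + (9.560) t − 5.000 t². Setting y = 0 and taking the positive root: t = [9.560 + √(9.560² + 2·10.0·9.35)] / 10.0 = (9.560 + 16.68) / 10.0 = 2.624 s.
Horizontal distance: R = vₓ t = 49.18 × 2.624 = 129.1 m.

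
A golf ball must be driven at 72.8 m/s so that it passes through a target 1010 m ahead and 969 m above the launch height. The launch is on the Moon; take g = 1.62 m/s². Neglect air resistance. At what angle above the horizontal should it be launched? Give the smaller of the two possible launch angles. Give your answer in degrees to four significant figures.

Trajectory: y = x tanθ − g x² (1 + tan²θ)/(2v₀²). With x = 1010, y = 969, v₀ = 72.8, g = 1.62:
155.9 tan²θ − 1010 tanθ + (1125) = 0.
tanθ = [1010 ± √(1010² − 4 × 155.9 × (1125))] / (2 × 155.9) = (1010 ± 564.4) / 311.8, giving tanθ = 1.429 or 5.049.
θ = 55.02° or 78.80°; the smaller is 55.02°.

55.02°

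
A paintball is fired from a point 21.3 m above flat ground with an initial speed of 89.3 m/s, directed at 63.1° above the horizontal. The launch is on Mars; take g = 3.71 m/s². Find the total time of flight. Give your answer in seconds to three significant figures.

Resolve: vₓ = 89.30 cos 63.1° = 40.40 m/s and v_y0 = 89.30 sin 63.1° = 79.64 m/s.
The projectile lands when y = 21.3 + (79.64) t − ½·3.71·t² = 0. Positive root: t = (79.64 + √(79.64² + 2·3.71·21.3)) / 3.71 = (79.64 + 80.62) / 3.71 = 43.20 s.

43.2 s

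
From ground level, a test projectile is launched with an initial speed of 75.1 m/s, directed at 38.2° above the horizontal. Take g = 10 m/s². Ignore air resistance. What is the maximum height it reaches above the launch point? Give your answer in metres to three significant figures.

108 m

Resolve: vₓ = 75.10 cos 38.2° = 59.02 m/s and v_y0 = 75.10 sin 38.2° = 46.44 m/s.
Peak height H = v_y0² / (2g) = 2156.9 / 20.00 = 107.8 m.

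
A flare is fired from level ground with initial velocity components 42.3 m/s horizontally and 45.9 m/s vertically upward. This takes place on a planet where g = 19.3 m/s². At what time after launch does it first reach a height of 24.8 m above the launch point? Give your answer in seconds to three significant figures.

0.622 s

Set y = v_y0 t − ½ g t² = 24.8: 9.650 t² − 45.90 t + 24.8 = 0.
Quadratic formula: t = (45.90 ± √1149.5) / 19.3 = (45.90 ± 33.90) / 19.3 → t = 0.6215 s or 4.135 s.
The first (ascending) time is 0.6215 s.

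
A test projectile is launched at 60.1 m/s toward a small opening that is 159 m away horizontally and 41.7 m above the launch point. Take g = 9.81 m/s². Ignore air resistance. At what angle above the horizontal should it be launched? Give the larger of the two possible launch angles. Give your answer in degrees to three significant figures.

Trajectory: y = x tanθ − g x² (1 + tan²θ)/(2v₀²). With x = 159, y = 41.7, v₀ = 60.1, g = 9.81:
34.33 tan²θ − 159 tanθ + (76.03) = 0.
tanθ = [159 ± √(159² − 4 × 34.33 × (76.03))] / (2 × 34.33) = (159 ± 121.8) / 68.66, giving tanθ = 0.5415 or 4.090.
θ = 28.44° or 76.26°; the larger is 76.26°.

76.3°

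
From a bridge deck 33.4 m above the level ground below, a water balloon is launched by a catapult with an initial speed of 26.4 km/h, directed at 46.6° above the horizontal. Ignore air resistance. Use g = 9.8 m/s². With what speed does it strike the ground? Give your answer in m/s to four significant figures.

26.62 m/s

Convert: 26.4 km/h = 26.4/3.6 = 7.333 m/s.
Horizontal component vₓ = 7.333 cos 46.6° = 5.039 m/s; vertical v_y0 = 7.333 sin 46.6° = 5.328 m/s.
The projectile lands when y = 33.4 + (5.328) t − ½·9.80·t² = 0. Positive root: t = (5.328 + √(5.328² + 2·9.80·33.4)) / 9.80 = (5.328 + 26.13) / 9.80 = 3.211 s.
Vertical velocity at impact: v_y = v_y0 − g t = 5.328 − 9.80 × 3.211 = −26.13 m/s.
Speed: |v| = √(vₓ² + v_y²) = √(5.039² + 26.13²) = 26.62 m/s.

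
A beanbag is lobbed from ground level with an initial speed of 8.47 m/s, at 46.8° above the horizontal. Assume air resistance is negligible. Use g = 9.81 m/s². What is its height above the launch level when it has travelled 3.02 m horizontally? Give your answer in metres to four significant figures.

vₓ = 8.470 cos 46.8° = 5.798 m/s; v_y0 = 8.470 sin 46.8° = 6.174 m/s.
x = vₓ t ⇒ t = 3.02/5.798 = 0.5209 s.
Height: y = v_y0 t − ½ g t² = 6.174 × 0.5209 − 4.905 × 0.5209² = 3.216 − 1.331 = 1.885 m.

1.885 m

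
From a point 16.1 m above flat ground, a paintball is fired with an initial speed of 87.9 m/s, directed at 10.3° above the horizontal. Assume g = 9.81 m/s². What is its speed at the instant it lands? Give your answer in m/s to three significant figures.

89.7 m/s

vₓ = 87.90 cos 10.3° = 86.48 m/s; v_y0 = 87.90 sin 10.3° = 15.72 m/s.
With up positive and y = 0 at the ground: y(t) = 16.1 + (15.72) t − 4.905 t². Setting y = 0 and taking the positive root: t = [15.72 + √(15.72² + 2·9.81·16.1)] / 9.81 = (15.72 + 23.73) / 9.81 = 4.021 s.
Vertical velocity at impact: v_y = v_y0 − g t = 15.72 − 9.81 × 4.021 = −23.73 m/s.
Speed: |v| = √(vₓ² + v_y²) = √(86.48² + 23.73²) = 89.68 m/s.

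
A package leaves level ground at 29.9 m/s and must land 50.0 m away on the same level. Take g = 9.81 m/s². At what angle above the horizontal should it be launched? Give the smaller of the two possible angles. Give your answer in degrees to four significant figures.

16.64°

From R = (v₀²/g) sin 2θ: sin 2θ = 9.81 × 50.0 / 894.01 = 0.5487.
2θ = 33.27° or 180° − 33.27° = 146.7°, so θ = 16.64° or 73.36°.
The smaller angle is 16.64°.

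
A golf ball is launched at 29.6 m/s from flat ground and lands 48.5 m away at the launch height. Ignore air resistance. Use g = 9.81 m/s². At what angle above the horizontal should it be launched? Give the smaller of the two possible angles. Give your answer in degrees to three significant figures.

16.4°

From R = (v₀²/g) sin 2θ: sin 2θ = 9.81 × 48.5 / 876.16 = 0.5430.
2θ = 32.89° or 180° − 32.89° = 147.1°, so θ = 16.45° or 73.55°.
The smaller angle is 16.45°.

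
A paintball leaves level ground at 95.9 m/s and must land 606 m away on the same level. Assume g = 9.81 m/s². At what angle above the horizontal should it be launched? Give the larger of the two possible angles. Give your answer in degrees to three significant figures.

69.9°

Level-ground range R = v₀² sin(2θ)/g ⇒ sin(2θ) = gR/v₀² = 9.81 × 606 / 95.9² = 0.6464.
2θ = 40.27° or 180° − 40.27° = 139.7°, so θ = 20.14° or 69.86°.
The larger angle is 69.86°.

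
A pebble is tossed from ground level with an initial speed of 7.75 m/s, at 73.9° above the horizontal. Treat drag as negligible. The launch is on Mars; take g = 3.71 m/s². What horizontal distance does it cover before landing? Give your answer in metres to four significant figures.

Horizontal component vₓ = 7.750 cos 73.9° = 2.149 m/s; vertical v_y0 = 7.750 sin 73.9° = 7.446 m/s.
Time aloft: T = 2 v_y0 / g = 2 × 7.446 / 3.71 = 4.014 s.
Range: R = vₓ T = 2.149 × 4.014 = 8.627 m.

8.627 m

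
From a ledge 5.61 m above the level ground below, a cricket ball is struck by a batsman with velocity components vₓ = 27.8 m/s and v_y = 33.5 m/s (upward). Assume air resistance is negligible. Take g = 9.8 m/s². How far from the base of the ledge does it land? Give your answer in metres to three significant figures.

195 m

Vertical motion (up positive, ground at y = 0): 4.900 t² − (33.50) t − 5.61 = 0, so t = (33.50 + √(33.50² + 2·9.80·5.61)) / 9.80 = (33.50 + 35.10) / 9.80 = 7.000 s.
Horizontal distance: R = vₓ t = 27.80 × 7.000 = 194.6 m.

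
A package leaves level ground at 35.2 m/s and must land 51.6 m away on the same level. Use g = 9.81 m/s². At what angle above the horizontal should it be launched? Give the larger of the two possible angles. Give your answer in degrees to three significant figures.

Level-ground range R = v₀² sin(2θ)/g ⇒ sin(2θ) = gR/v₀² = 9.81 × 51.6 / 35.2² = 0.4085.
2θ = 24.11° or 180° − 24.11° = 155.9°, so θ = 12.06° or 77.94°.
The larger angle is 77.94°.

77.9°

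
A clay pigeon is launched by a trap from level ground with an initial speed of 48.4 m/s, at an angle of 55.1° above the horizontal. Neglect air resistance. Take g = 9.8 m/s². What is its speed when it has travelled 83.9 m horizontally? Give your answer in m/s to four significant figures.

29.44 m/s

Resolve: vₓ = 48.40 cos 55.1° = 27.69 m/s and v_y0 = 48.40 sin 55.1° = 39.70 m/s.
At x = 83.9 m, t = x/vₓ = 83.9/27.69 = 3.030 s.
Vertical velocity there: v_y = v_y0 − g t = 39.70 − 9.80 × 3.030 = 10.00 m/s.
Speed: √(vₓ² + v_y²) = √(27.69² + 10.00²) = 29.44 m/s.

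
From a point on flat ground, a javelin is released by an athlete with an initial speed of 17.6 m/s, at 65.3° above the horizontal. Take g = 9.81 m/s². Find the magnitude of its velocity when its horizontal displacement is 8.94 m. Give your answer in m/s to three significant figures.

8.40 m/s

Horizontal component vₓ = 17.60 cos 65.3° = 7.354 m/s; vertical v_y0 = 17.60 sin 65.3° = 15.99 m/s.
Time to reach x = 8.94 m: t = x/vₓ = 8.94/7.354 = 1.216 s.
Vertical velocity there: v_y = v_y0 − g t = 15.99 − 9.81 × 1.216 = 4.065 m/s.
Speed: √(vₓ² + v_y²) = √(7.354² + 4.065²) = 8.403 m/s.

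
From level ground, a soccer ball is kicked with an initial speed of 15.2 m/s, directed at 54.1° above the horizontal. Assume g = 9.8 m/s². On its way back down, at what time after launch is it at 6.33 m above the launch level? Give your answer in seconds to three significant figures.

1.79 s

Horizontal component vₓ = 15.20 cos 54.1° = 8.913 m/s; vertical v_y0 = 15.20 sin 54.1° = 12.31 m/s.
Height y(t) = 12.31 t − 4.900 t² = 6.33 gives 4.900 t² − 12.31 t + 6.33 = 0.
t = [12.31 ± √(12.31² − 2·9.80·6.33)] / 9.80 = (12.31 ± 5.247) / 9.80, so t = 0.7210 s or t = 1.792 s.
The descending-branch root is 1.792 s.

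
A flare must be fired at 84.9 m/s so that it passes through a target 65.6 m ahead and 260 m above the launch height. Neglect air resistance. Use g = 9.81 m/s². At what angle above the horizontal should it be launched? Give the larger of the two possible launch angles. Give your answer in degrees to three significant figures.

86.7°

Trajectory: y = x tanθ − g x² (1 + tan²θ)/(2v₀²). With x = 65.6, y = 260, v₀ = 84.9, g = 9.81:
2.928 tan²θ − 65.6 tanθ + (262.9) = 0.
tanθ = [65.6 ± √(65.6² − 4 × 2.928 × (262.9))] / (2 × 2.928) = (65.6 ± 34.98) / 5.857, giving tanθ = 5.228 or 17.17.
θ = 79.17° or 86.67°; the larger is 86.67°.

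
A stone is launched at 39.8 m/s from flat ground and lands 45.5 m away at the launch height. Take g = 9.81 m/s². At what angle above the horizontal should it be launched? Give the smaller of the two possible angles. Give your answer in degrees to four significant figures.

From R = (v₀²/g) sin 2θ: sin 2θ = 9.81 × 45.5 / 1584.0 = 0.2818.
2θ = 16.37° or 180° − 16.37° = 163.6°, so θ = 8.183° or 81.82°.
The smaller angle is 8.183°.

8.183°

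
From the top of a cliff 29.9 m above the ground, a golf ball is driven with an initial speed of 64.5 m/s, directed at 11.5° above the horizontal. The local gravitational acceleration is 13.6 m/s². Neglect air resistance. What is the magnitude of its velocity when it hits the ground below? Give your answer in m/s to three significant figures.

70.5 m/s

vₓ = 64.50 cos 11.5° = 63.21 m/s; v_y0 = 64.50 sin 11.5° = 12.86 m/s.
Vertical motion (up positive, ground at y = 0): 6.800 t² − (12.86) t − 29.9 = 0, so t = (12.86 + √(12.86² + 2·13.6·29.9)) / 13.6 = (12.86 + 31.28) / 13.6 = 3.246 s.
Vertical velocity at impact: v_y = v_y0 − g t = 12.86 − 13.6 × 3.246 = −31.28 m/s.
Speed: |v| = √(vₓ² + v_y²) = √(63.21² + 31.28²) = 70.52 m/s.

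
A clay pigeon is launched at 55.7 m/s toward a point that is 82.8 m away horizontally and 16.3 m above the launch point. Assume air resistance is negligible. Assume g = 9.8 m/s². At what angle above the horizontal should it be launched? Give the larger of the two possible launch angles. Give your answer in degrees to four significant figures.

Trajectory: y = x tanθ − g x² (1 + tan²θ)/(2v₀²). With x = 82.8, y = 16.3, v₀ = 55.7, g = 9.80:
10.83 tan²θ − 82.8 tanθ + (27.13) = 0.
tanθ = [82.8 ± √(82.8² − 4 × 10.83 × (27.13))] / (2 × 10.83) = (82.8 ± 75.37) / 21.66, giving tanθ = 0.3430 or 7.304.
θ = 18.93° or 82.20°; the larger is 82.20°.

82.20°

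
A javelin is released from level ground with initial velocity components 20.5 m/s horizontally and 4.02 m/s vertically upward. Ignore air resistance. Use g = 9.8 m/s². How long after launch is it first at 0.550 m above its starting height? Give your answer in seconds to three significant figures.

Set y = v_y0 t − ½ g t² = 0.550: 4.900 t² − 4.020 t + 0.550 = 0.
t = [4.020 ± √(4.020² − 2·9.80·0.550)] / 9.80 = (4.020 ± 2.320) / 9.80, so t = 0.1735 s or t = 0.6469 s.
The first (ascending) time is 0.1735 s.

0.174 s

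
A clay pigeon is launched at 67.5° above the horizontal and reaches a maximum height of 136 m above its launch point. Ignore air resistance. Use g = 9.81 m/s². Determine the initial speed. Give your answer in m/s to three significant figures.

55.9 m/s

At the peak v_y = 0, so v_y0 = √(2gH) = √(2 × 9.81 × 136) = 51.66 m/s.
v_y0 = v₀ sin θ ⇒ v₀ = 51.66 / sin 67.5° = 55.91 m/s.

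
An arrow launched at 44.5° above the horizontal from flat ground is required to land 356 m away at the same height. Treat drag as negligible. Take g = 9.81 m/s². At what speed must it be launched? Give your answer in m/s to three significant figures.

59.1 m/s

On level ground R = v₀² sin 2θ / g ⇒ v₀ = √(gR / sin 2θ).
v₀ = √(9.81 × 356 / sin 89.00°) = √(3492 / 0.9998) = √3492.9 = 59.10 m/s.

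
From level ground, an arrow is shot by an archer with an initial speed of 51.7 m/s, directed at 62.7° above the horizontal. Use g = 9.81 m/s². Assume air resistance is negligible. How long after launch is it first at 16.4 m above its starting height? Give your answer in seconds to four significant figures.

Resolve: vₓ = 51.70 cos 62.7° = 23.71 m/s and v_y0 = 51.70 sin 62.7° = 45.94 m/s.
Require v_y0 t − ½ g t² = 16.4, i.e. 4.905 t² − 45.94 t + 16.4 = 0.
Quadratic formula: t = (45.94 ± √1788.9) / 9.81 = (45.94 ± 42.29) / 9.81 → t = 0.3717 s or 8.995 s.
The first (ascending) time is 0.3717 s.

0.3717 s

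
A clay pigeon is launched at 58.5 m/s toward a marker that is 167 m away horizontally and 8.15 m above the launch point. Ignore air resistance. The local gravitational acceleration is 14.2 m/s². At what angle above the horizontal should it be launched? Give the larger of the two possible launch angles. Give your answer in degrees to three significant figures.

67.5°

Trajectory: y = x tanθ − g x² (1 + tan²θ)/(2v₀²). With x = 167, y = 8.15, v₀ = 58.5, g = 14.2:
57.86 tan²θ − 167 tanθ + (66.01) = 0.
tanθ = [167 ± √(167² − 4 × 57.86 × (66.01))] / (2 × 57.86) = (167 ± 112.3) / 115.7, giving tanθ = 0.4727 or 2.414.
θ = 25.30° or 67.49°; the larger is 67.49°.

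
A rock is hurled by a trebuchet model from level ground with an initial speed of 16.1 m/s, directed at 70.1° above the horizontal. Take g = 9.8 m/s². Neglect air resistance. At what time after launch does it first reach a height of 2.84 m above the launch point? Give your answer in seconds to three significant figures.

vₓ = 16.10 cos 70.1° = 5.480 m/s; v_y0 = 16.10 sin 70.1° = 15.14 m/s.
Height y(t) = 15.14 t − 4.900 t² = 2.84 gives 4.900 t² − 15.14 t + 2.84 = 0.
Quadratic formula: t = (15.14 ± √173.51) / 9.80 = (15.14 ± 13.17) / 9.80 → t = 0.2006 s or 2.889 s.
The first (ascending) time is 0.2006 s.

0.201 s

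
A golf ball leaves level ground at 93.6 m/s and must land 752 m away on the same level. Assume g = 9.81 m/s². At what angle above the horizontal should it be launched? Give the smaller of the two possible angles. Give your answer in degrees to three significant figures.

From R = (v₀²/g) sin 2θ: sin 2θ = 9.81 × 752 / 8761.0 = 0.8420.
2θ = 57.36° or 180° − 57.36° = 122.6°, so θ = 28.68° or 61.32°.
The smaller angle is 28.68°.

28.7°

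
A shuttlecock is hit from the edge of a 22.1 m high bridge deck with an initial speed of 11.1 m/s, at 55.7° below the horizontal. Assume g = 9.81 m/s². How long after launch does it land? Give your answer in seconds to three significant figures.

1.38 s

vₓ = 11.10 cos 55.7° = 6.255 m/s; v_y0 = −9.170 m/s (downward).
Vertical motion (up positive, ground at y = 0): 4.905 t² − (−9.170) t − 22.1 = 0, so t = (−9.170 + √(9.170² + 2·9.81·22.1)) / 9.81 = (−9.170 + 22.75) / 9.81 = 1.385 s.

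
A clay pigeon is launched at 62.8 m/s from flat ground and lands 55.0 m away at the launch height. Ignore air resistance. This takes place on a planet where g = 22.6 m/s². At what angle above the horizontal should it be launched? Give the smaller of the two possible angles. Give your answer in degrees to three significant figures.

R = v₀² sin 2θ / g gives sin 2θ = gR/v₀² = 22.6·55.0/62.8² = 0.3152.
2θ = 18.37° or 180° − 18.37° = 161.6°, so θ = 9.186° or 80.81°.
The smaller angle is 9.186°.

9.19°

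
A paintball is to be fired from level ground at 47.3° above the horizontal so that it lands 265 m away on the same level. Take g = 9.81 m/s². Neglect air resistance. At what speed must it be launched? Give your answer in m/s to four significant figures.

From R = (v₀² / g) sin 2θ: v₀ = √(gR / sin 2θ).
v₀ = √(9.81 × 265 / sin 94.60°) = √(2600 / 0.9968) = √2608.1 = 51.07 m/s.

51.07 m/s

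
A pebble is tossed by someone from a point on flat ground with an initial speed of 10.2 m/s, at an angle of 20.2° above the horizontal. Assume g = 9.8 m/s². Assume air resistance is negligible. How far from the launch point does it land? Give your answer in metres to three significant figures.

6.88 m

Components: vₓ = 10.20 cos 20.2° = 9.573 m/s, v_y0 = 10.20 sin 20.2° = 3.522 m/s.
Time aloft: T = 2 v_y0 / g = 2 × 3.522 / 9.80 = 0.7188 s.
Horizontal distance R = vₓ T = 9.573 × 0.7188 = 6.881 m.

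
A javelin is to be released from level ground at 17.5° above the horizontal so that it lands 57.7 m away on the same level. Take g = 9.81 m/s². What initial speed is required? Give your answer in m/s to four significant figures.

Level-ground range: R = v₀² sin(2θ)/g, so v₀ = √(gR / sin 2θ).
v₀ = √(9.81 × 57.7 / sin 35.00°) = √(566.0 / 0.5736) = √986.86 = 31.41 m/s.

31.41 m/s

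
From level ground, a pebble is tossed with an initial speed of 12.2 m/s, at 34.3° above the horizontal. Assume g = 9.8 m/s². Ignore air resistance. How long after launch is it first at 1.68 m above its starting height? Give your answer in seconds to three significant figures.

0.315 s

Horizontal component vₓ = 12.20 cos 34.3° = 10.08 m/s; vertical v_y0 = 12.20 sin 34.3° = 6.875 m/s.
Set y = v_y0 t − ½ g t² = 1.68: 4.900 t² − 6.875 t + 1.68 = 0.
Quadratic formula: t = (6.875 ± √14.338) / 9.80 = (6.875 ± 3.787) / 9.80 → t = 0.3152 s or 1.088 s.
The first (ascending) time is 0.3152 s.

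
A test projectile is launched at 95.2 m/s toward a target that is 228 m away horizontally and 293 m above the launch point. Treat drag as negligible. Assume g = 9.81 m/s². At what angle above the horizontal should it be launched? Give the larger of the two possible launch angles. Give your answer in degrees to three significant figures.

81.0°

Trajectory: y = x tanθ − g x² (1 + tan²θ)/(2v₀²). With x = 228, y = 293, v₀ = 95.2, g = 9.81:
28.13 tan²θ − 228 tanθ + (321.1) = 0.
tanθ = [228 ± √(228² − 4 × 28.13 × (321.1))] / (2 × 28.13) = (228 ± 125.9) / 56.27, giving tanθ = 1.815 or 6.289.
θ = 61.15° or 80.97°; the larger is 80.97°.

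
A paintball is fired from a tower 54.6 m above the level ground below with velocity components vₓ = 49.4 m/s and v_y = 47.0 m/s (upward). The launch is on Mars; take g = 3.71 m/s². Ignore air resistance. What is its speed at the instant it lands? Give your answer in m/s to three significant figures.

Vertical motion (up positive, ground at y = 0): 1.855 t² − (47.00) t − 54.6 = 0, so t = (47.00 + √(47.00² + 2·3.71·54.6)) / 3.71 = (47.00 + 51.13) / 3.71 = 26.45 s.
Vertical velocity at impact: v_y = v_y0 − g t = 47.00 − 3.71 × 26.45 = −51.13 m/s.
Speed: |v| = √(vₓ² + v_y²) = √(49.40² + 51.13²) = 71.09 m/s.

71.1 m/s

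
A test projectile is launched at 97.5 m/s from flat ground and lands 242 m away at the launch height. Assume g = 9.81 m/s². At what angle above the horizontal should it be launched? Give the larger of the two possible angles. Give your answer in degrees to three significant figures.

82.8°

R = v₀² sin 2θ / g gives sin 2θ = gR/v₀² = 9.81·242/97.5² = 0.2497.
2θ = 14.46° or 180° − 14.46° = 165.5°, so θ = 7.231° or 82.77°.
The larger angle is 82.77°.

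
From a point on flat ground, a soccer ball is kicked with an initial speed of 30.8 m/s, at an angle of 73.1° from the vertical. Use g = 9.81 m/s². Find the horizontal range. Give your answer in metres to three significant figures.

53.8 m

Resolve: vₓ = 30.80 sin 73.1° = 29.47 m/s and v_y0 = 30.80 cos 73.1° = 8.954 m/s.
Flight time T = 2 v_y0 / g = 1.825 s.
Horizontal distance R = vₓ T = 29.47 × 1.825 = 53.79 m.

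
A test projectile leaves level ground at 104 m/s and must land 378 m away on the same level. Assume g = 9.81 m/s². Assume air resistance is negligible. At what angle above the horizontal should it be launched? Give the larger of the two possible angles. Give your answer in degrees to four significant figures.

From R = (v₀²/g) sin 2θ: sin 2θ = 9.81 × 378 / 10816 = 0.3428.
2θ = 20.05° or 180° − 20.05° = 159.9°, so θ = 10.03° or 79.97°.
The larger angle is 79.97°.

79.97°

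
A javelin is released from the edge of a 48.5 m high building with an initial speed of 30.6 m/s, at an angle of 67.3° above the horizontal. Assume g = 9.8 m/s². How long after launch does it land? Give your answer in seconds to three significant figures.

7.15 s

vₓ = 30.60 cos 67.3° = 11.81 m/s; v_y0 = 30.60 sin 67.3° = 28.23 m/s.
With up positive and y = 0 at the ground: y(t) = 48.5 + (28.23) t − 4.900 t². Setting y = 0 and taking the positive root: t = [28.23 + √(28.23² + 2·9.80·48.5)] / 9.80 = (28.23 + 41.80) / 9.80 = 7.146 s.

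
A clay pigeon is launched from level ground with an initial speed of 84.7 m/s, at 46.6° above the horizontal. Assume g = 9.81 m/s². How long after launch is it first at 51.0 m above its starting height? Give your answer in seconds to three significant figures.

0.892 s

Components: vₓ = 84.70 cos 46.6° = 58.20 m/s, v_y0 = 84.70 sin 46.6° = 61.54 m/s.
Require v_y0 t − ½ g t² = 51.0, i.e. 4.905 t² − 61.54 t + 51.0 = 0.
Quadratic formula: t = (61.54 ± √2786.7) / 9.81 = (61.54 ± 52.79) / 9.81 → t = 0.8922 s or 11.65 s.
The first (ascending) time is 0.8922 s.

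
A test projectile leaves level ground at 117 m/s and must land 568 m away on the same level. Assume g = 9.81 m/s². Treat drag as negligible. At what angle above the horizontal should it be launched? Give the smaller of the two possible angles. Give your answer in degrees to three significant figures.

12.0°

R = v₀² sin 2θ / g gives sin 2θ = gR/v₀² = 9.81·568/117² = 0.4070.
2θ = 24.02° or 180° − 24.02° = 156.0°, so θ = 12.01° or 77.99°.
The smaller angle is 12.01°.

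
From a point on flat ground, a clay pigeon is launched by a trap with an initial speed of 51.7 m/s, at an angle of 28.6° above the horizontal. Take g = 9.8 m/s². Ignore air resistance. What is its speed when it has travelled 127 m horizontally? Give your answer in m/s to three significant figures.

vₓ = 51.70 cos 28.6° = 45.39 m/s; v_y0 = 51.70 sin 28.6° = 24.75 m/s.
At x = 127 m, t = x/vₓ = 127/45.39 = 2.798 s.
Vertical velocity there: v_y = v_y0 − g t = 24.75 − 9.80 × 2.798 = −2.671 m/s.
Speed: √(vₓ² + v_y²) = √(45.39² + 2.671²) = 45.47 m/s.

45.5 m/s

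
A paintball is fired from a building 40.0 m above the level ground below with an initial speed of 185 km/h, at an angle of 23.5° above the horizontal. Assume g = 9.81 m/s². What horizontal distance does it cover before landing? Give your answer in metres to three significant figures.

265 m

Convert: 185 km/h = 185/3.6 = 51.39 m/s.
Components: vₓ = 51.39 cos 23.5° = 47.13 m/s, v_y0 = 51.39 sin 23.5° = 20.49 m/s.
Vertical motion (up positive, ground at y = 0): 4.905 t² − (20.49) t − 40.0 = 0, so t = (20.49 + √(20.49² + 2·9.81·40.0)) / 9.81 = (20.49 + 34.71) / 9.81 = 5.627 s.
Horizontal distance: R = vₓ t = 47.13 × 5.627 = 265.2 m.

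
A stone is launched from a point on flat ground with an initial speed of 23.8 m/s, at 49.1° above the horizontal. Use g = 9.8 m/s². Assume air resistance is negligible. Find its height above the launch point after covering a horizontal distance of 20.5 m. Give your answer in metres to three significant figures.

15.2 m

Components: vₓ = 23.80 cos 49.1° = 15.58 m/s, v_y0 = 23.80 sin 49.1° = 17.99 m/s.
Time to reach x = 20.5 m: t = x/vₓ = 20.5/15.58 = 1.316 s.
Height: y = v_y0 t − ½ g t² = 17.99 × 1.316 − 4.900 × 1.316² = 23.67 − 8.480 = 15.19 m.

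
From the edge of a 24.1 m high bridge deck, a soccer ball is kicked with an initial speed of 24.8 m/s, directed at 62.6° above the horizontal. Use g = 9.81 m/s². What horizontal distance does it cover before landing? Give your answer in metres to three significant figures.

Components: vₓ = 24.80 cos 62.6° = 11.41 m/s, v_y0 = 24.80 sin 62.6° = 22.02 m/s.
The projectile lands when y = 24.1 + (22.02) t − ½·9.81·t² = 0. Positive root: t = (22.02 + √(22.02² + 2·9.81·24.1)) / 9.81 = (22.02 + 30.95) / 9.81 = 5.399 s.
Horizontal distance: R = vₓ t = 11.41 × 5.399 = 61.62 m.

61.6 m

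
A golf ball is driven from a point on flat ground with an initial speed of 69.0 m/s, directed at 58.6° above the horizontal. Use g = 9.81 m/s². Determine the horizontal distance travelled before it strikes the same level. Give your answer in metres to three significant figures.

432 m

Resolve: vₓ = 69.00 cos 58.6° = 35.95 m/s and v_y0 = 69.00 sin 58.6° = 58.90 m/s.
Flight time T = 2 v_y0 / g = 12.01 s.
Range: R = vₓ T = 35.95 × 12.01 = 431.7 m.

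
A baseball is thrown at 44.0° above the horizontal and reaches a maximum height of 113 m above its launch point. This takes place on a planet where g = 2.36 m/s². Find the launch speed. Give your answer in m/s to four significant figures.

At the peak v_y = 0, so v_y0 = √(2gH) = √(2 × 2.36 × 113) = 23.09 m/s.
v_y0 = v₀ sin θ ⇒ v₀ = 23.09 / sin 44.0° = 33.25 m/s.

33.25 m/s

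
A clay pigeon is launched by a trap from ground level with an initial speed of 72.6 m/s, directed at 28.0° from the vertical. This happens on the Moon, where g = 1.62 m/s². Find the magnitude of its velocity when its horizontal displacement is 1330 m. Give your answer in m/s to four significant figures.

34.10 m/s

Components: vₓ = 72.60 sin 28.0° = 34.08 m/s, v_y0 = 72.60 cos 28.0° = 64.10 m/s.
Time to reach x = 1330 m: t = x/vₓ = 1330/34.08 = 39.02 s.
Vertical velocity there: v_y = v_y0 − g t = 64.10 − 1.62 × 39.02 = 0.8869 m/s.
Speed: √(vₓ² + v_y²) = √(34.08² + 0.8869²) = 34.10 m/s.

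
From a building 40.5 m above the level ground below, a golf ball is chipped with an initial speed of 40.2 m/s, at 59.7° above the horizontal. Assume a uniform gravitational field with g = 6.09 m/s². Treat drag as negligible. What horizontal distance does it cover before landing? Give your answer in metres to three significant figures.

Resolve: vₓ = 40.20 cos 59.7° = 20.28 m/s and v_y0 = 40.20 sin 59.7° = 34.71 m/s.
The projectile lands when y = 40.5 + (34.71) t − ½·6.09·t² = 0. Positive root: t = (34.71 + √(34.71² + 2·6.09·40.5)) / 6.09 = (34.71 + 41.21) / 6.09 = 12.47 s.
Horizontal distance: R = vₓ t = 20.28 × 12.47 = 252.8 m.

253 m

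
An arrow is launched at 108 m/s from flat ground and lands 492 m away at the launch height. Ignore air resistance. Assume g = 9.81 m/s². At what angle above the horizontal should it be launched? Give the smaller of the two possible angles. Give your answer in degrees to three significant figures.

12.2°

From R = (v₀²/g) sin 2θ: sin 2θ = 9.81 × 492 / 11664 = 0.4138.
2θ = 24.44° or 180° − 24.44° = 155.6°, so θ = 12.22° or 77.78°.
The smaller angle is 12.22°.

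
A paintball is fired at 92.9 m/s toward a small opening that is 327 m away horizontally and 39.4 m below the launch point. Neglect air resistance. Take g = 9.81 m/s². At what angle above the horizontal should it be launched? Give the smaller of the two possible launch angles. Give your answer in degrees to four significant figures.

Trajectory: y = x tanθ − g x² (1 + tan²θ)/(2v₀²). With x = 327, y = −39.4, v₀ = 92.9, g = 9.81:
60.77 tan²θ − 327 tanθ + (21.37) = 0.
tanθ = [327 ± √(327² − 4 × 60.77 × (21.37))] / (2 × 60.77) = (327 ± 319.0) / 121.5, giving tanθ = 0.06617 or 5.315.
θ = 3.786° or 79.34°; the smaller is 3.786°.

3.786°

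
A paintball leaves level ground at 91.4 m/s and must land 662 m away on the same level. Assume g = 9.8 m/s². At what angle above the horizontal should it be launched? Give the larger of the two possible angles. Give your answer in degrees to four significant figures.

64.53°

R = v₀² sin 2θ / g gives sin 2θ = gR/v₀² = 9.80·662/91.4² = 0.7766.
2θ = 50.95° or 180° − 50.95° = 129.1°, so θ = 25.47° or 64.53°.
The larger angle is 64.53°.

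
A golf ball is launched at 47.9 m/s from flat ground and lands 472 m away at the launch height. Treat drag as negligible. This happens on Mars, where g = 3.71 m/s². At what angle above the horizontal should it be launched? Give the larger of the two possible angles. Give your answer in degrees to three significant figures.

65.1°

Level-ground range R = v₀² sin(2θ)/g ⇒ sin(2θ) = gR/v₀² = 3.71 × 472 / 47.9² = 0.7632.
2θ = 49.75° or 180° − 49.75° = 130.3°, so θ = 24.87° or 65.13°.
The larger angle is 65.13°.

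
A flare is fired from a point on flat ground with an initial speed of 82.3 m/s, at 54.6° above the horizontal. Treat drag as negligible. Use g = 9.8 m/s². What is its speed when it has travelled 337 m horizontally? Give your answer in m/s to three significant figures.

47.7 m/s

Horizontal component vₓ = 82.30 cos 54.6° = 47.67 m/s; vertical v_y0 = 82.30 sin 54.6° = 67.09 m/s.
At x = 337 m, t = x/vₓ = 337/47.67 = 7.069 s.
Vertical velocity there: v_y = v_y0 − g t = 67.09 − 9.80 × 7.069 = −2.188 m/s.
Speed: √(vₓ² + v_y²) = √(47.67² + 2.188²) = 47.73 m/s.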